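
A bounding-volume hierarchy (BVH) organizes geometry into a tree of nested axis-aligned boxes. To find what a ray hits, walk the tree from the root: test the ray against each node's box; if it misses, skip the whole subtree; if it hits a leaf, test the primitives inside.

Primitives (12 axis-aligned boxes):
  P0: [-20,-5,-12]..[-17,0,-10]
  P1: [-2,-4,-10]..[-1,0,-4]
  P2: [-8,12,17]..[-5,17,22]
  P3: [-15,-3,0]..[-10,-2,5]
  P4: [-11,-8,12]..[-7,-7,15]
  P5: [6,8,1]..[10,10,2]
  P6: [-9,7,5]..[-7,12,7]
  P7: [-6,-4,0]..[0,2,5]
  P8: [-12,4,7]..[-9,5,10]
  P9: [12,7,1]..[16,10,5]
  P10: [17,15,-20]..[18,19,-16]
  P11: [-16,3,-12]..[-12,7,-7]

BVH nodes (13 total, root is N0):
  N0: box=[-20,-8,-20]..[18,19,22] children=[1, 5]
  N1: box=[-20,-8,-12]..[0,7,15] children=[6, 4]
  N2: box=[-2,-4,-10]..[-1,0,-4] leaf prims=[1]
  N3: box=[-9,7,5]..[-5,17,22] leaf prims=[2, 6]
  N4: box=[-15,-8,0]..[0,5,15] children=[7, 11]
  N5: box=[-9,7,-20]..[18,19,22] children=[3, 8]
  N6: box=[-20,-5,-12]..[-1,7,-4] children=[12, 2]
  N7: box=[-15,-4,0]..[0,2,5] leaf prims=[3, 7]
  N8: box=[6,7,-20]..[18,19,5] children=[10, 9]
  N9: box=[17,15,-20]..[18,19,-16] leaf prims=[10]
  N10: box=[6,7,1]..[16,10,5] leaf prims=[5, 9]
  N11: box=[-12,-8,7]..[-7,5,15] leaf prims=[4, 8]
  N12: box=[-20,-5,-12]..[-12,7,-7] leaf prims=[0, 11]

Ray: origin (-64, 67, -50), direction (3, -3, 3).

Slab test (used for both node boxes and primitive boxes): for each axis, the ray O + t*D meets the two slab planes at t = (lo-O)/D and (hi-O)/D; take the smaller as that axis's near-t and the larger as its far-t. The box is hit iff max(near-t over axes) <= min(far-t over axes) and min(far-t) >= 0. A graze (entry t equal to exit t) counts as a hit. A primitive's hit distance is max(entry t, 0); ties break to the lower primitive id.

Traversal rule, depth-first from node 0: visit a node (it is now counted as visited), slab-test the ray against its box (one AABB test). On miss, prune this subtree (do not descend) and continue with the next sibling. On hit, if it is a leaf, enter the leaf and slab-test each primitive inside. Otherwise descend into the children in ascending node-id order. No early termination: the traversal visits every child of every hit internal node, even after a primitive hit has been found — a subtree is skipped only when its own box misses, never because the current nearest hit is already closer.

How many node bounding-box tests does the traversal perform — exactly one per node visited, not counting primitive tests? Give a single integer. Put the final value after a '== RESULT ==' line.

Traverse from the root:
N0 x:[44/3,82/3] y:[16,25] z:[10,24] -> hit [16,24], descend [1, 5]
  N1 x:[44/3,64/3] y:[20,25] z:[38/3,65/3] -> hit [20,64/3], descend [4, 6]
    N4 x:[49/3,64/3] y:[62/3,25] z:[50/3,65/3] -> hit [62/3,64/3], descend [7, 11]
      N7 x:[49/3,64/3] y:[65/3,71/3] z:[50/3,55/3] -> miss, prune
      N11 x:[52/3,19] y:[62/3,25] z:[19,65/3] -> miss, prune
    N6 x:[44/3,21] y:[20,24] z:[38/3,46/3] -> miss, prune
  N5 x:[55/3,82/3] y:[16,20] z:[10,24] -> hit [55/3,20], descend [3, 8]
    N3 x:[55/3,59/3] y:[50/3,20] z:[55/3,24] -> hit [55/3,59/3] leaf, test {P2(miss), P6@t=55/3}
    N8 x:[70/3,82/3] y:[16,20] z:[10,55/3] -> miss, prune

Visited [0, 1, 4, 7, 11, 6, 5, 3, 8]. Tests: 9 box, 1 leaf. Nearest: P6.

== RESULT ==
9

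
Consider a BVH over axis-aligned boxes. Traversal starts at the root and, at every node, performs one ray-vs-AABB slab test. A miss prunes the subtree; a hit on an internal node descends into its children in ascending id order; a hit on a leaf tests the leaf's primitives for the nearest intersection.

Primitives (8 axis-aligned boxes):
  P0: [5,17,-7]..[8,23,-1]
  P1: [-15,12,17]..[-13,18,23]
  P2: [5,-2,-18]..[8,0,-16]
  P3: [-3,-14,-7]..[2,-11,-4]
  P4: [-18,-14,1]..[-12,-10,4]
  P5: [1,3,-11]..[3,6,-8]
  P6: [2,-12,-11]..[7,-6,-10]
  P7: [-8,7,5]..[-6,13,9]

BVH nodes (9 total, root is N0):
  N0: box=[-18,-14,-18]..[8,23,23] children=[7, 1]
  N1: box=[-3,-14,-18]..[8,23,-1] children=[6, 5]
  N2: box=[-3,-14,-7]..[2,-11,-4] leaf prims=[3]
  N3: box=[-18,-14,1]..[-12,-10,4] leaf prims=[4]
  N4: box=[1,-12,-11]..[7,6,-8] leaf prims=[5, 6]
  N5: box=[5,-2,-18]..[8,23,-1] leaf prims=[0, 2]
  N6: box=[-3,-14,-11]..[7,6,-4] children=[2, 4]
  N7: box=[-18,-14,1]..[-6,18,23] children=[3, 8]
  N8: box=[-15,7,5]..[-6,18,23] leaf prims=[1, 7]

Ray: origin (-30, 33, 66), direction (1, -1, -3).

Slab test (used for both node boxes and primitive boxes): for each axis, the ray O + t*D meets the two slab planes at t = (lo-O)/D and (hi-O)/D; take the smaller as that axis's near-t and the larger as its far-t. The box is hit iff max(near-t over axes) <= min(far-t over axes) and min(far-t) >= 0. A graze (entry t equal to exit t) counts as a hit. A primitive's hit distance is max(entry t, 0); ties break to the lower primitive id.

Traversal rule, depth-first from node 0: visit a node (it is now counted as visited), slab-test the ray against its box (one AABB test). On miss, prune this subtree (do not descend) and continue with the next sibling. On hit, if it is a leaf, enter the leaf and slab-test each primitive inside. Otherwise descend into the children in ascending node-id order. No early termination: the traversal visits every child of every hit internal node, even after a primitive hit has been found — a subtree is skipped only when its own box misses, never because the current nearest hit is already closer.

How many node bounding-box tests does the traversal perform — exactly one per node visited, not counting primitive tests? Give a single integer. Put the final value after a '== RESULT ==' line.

Walk:
N0 x:[12,38] y:[10,47] z:[43/3,28] -> hit [43/3,28], descend [1, 7]
  N1 x:[27,38] y:[10,47] z:[67/3,28] -> hit [27,28], descend [5, 6]
    N5 x:[35,38] y:[10,35] z:[67/3,28] -> miss, prune
    N6 x:[27,37] y:[27,47] z:[70/3,77/3] -> miss, prune
  N7 x:[12,24] y:[15,47] z:[43/3,65/3] -> hit [15,65/3], descend [3, 8]
    N3 x:[12,18] y:[43,47] z:[62/3,65/3] -> miss, prune
    N8 x:[15,24] y:[15,26] z:[43/3,61/3] -> hit [15,61/3] leaf, test {P1@t=15, P7(miss)}

Summary -> nodes [0, 1, 5, 6, 7, 3, 8]; box-tests=7; leaf-entries=1; first=P1

== RESULT ==
7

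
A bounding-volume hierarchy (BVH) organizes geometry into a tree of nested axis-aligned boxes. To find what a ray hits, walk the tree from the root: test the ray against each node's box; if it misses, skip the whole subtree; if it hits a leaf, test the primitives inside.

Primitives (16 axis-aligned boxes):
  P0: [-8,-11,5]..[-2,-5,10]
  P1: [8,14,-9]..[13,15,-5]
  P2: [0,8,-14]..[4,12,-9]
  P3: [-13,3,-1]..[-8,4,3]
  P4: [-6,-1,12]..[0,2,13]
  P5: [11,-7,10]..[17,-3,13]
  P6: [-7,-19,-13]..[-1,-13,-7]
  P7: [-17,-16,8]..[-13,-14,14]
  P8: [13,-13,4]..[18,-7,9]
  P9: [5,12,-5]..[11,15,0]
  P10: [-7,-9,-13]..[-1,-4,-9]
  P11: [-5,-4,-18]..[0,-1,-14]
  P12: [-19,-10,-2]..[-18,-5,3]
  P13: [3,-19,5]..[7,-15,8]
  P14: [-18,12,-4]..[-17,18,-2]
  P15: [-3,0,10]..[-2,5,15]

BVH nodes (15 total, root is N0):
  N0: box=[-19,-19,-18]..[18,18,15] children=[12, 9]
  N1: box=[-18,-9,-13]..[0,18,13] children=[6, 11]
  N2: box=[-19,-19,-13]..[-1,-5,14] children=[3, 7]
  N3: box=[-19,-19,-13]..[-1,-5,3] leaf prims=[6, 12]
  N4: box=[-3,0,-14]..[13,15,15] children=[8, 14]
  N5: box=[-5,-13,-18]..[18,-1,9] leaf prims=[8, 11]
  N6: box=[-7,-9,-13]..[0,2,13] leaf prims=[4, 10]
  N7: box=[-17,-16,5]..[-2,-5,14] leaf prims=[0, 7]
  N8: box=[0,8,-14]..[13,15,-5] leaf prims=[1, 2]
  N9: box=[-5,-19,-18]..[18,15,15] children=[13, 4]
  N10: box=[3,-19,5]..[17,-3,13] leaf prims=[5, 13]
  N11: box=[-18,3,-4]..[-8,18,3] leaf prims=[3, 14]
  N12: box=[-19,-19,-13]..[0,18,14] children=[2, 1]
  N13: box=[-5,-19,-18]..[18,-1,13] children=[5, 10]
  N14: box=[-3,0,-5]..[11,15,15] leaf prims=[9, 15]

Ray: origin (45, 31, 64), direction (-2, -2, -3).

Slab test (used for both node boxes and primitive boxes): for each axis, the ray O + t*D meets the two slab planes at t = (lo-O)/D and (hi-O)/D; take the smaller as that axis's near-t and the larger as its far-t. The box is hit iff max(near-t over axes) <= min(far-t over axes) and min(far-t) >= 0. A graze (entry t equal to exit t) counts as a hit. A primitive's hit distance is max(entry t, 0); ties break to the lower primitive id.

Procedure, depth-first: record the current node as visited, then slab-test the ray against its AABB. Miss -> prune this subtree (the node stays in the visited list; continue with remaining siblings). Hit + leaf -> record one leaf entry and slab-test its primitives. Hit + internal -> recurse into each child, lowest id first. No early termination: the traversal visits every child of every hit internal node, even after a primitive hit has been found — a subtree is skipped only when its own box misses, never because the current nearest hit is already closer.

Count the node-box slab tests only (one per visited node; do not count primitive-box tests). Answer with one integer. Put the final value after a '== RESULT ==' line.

Traverse from the root:
N0 x:[27/2,32] y:[13/2,25] z:[49/3,82/3] -> hit [49/3,25], descend [9, 12]
  N9 x:[27/2,25] y:[8,25] z:[49/3,82/3] -> hit [49/3,25], descend [4, 13]
    N4 x:[16,24] y:[8,31/2] z:[49/3,26] -> miss, prune
    N13 x:[27/2,25] y:[16,25] z:[17,82/3] -> hit [17,25], descend [5, 10]
      N5 x:[27/2,25] y:[16,22] z:[55/3,82/3] -> hit [55/3,22] leaf, test {P8(miss), P11(miss)}
      N10 x:[14,21] y:[17,25] z:[17,59/3] -> hit [17,59/3] leaf, test {P5@t=17, P13(miss)}
  N12 x:[45/2,32] y:[13/2,25] z:[50/3,77/3] -> hit [45/2,25], descend [1, 2]
    N1 x:[45/2,63/2] y:[13/2,20] z:[17,77/3] -> miss, prune
    N2 x:[23,32] y:[18,25] z:[50/3,77/3] -> hit [23,25], descend [3, 7]
      N3 x:[23,32] y:[18,25] z:[61/3,77/3] -> hit [23,25] leaf, test {P6@t=71/3, P12(miss)}
      N7 x:[47/2,31] y:[18,47/2] z:[50/3,59/3] -> miss, prune

Visited [0, 9, 4, 13, 5, 10, 12, 1, 2, 3, 7]. Tests: 11 box, 3 leaf. Nearest: P5.

== RESULT ==
11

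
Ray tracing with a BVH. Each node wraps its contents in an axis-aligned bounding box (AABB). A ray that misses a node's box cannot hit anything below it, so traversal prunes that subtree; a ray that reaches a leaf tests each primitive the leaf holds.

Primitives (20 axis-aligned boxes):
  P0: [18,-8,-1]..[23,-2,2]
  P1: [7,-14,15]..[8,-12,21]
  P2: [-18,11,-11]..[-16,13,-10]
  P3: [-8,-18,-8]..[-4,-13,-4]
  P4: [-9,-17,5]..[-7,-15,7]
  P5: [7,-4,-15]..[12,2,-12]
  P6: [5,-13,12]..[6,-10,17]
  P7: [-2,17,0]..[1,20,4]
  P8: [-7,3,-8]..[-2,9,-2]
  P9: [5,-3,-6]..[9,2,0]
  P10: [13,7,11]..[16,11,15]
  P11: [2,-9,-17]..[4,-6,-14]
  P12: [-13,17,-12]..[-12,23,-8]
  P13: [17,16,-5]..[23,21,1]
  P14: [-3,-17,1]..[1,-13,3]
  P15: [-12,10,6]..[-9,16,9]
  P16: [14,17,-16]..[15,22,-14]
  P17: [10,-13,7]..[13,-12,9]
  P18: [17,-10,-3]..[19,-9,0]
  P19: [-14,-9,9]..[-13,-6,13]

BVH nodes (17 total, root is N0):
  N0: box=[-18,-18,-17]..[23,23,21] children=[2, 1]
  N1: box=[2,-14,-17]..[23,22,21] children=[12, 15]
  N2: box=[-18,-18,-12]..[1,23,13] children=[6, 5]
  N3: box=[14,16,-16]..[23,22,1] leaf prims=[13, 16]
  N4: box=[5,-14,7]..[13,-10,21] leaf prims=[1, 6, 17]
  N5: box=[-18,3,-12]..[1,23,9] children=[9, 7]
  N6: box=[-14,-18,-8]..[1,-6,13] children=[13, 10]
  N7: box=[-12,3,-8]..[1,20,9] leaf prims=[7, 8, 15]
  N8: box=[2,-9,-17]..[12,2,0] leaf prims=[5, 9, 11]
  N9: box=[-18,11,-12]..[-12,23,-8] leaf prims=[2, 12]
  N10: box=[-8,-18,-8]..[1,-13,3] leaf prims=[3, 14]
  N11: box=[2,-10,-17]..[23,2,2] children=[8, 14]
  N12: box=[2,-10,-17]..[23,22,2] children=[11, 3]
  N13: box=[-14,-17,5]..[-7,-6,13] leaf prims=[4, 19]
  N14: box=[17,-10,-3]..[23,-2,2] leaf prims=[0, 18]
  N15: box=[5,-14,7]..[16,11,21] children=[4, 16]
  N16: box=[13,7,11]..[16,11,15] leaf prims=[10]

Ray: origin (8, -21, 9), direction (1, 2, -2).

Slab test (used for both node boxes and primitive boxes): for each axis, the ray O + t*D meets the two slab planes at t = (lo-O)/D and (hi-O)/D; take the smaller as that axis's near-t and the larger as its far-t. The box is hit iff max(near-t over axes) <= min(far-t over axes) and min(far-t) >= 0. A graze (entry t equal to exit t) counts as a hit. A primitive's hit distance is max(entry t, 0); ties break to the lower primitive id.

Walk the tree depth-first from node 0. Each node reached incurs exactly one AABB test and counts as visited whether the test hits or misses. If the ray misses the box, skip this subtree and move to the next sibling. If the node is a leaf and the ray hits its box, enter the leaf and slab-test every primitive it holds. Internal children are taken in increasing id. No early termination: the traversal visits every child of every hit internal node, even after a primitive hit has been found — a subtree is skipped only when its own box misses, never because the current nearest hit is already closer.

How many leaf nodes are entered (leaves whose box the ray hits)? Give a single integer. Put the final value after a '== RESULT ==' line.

Walk:
N0 x:[-26,15] y:[3/2,22] z:[-6,13] -> hit [3/2,13], descend [1, 2]
  N1 x:[-6,15] y:[7/2,43/2] z:[-6,13] -> hit [7/2,13], descend [12, 15]
    N12 x:[-6,15] y:[11/2,43/2] z:[7/2,13] -> hit [11/2,13], descend [3, 11]
      N3 x:[6,15] y:[37/2,43/2] z:[4,25/2] -> miss, prune
      N11 x:[-6,15] y:[11/2,23/2] z:[7/2,13] -> hit [11/2,23/2], descend [8, 14]
        N8 x:[-6,4] y:[6,23/2] z:[9/2,13] -> miss, prune
        N14 x:[9,15] y:[11/2,19/2] z:[7/2,6] -> miss, prune
    N15 x:[-3,8] y:[7/2,16] z:[-6,1] -> miss, prune
  N2 x:[-26,-7] y:[3/2,22] z:[-2,21/2] -> miss, prune

Visited [0, 1, 12, 3, 11, 8, 14, 15, 2]. Tests: 9 box, 0 leaf. Nearest: miss.

== RESULT ==
0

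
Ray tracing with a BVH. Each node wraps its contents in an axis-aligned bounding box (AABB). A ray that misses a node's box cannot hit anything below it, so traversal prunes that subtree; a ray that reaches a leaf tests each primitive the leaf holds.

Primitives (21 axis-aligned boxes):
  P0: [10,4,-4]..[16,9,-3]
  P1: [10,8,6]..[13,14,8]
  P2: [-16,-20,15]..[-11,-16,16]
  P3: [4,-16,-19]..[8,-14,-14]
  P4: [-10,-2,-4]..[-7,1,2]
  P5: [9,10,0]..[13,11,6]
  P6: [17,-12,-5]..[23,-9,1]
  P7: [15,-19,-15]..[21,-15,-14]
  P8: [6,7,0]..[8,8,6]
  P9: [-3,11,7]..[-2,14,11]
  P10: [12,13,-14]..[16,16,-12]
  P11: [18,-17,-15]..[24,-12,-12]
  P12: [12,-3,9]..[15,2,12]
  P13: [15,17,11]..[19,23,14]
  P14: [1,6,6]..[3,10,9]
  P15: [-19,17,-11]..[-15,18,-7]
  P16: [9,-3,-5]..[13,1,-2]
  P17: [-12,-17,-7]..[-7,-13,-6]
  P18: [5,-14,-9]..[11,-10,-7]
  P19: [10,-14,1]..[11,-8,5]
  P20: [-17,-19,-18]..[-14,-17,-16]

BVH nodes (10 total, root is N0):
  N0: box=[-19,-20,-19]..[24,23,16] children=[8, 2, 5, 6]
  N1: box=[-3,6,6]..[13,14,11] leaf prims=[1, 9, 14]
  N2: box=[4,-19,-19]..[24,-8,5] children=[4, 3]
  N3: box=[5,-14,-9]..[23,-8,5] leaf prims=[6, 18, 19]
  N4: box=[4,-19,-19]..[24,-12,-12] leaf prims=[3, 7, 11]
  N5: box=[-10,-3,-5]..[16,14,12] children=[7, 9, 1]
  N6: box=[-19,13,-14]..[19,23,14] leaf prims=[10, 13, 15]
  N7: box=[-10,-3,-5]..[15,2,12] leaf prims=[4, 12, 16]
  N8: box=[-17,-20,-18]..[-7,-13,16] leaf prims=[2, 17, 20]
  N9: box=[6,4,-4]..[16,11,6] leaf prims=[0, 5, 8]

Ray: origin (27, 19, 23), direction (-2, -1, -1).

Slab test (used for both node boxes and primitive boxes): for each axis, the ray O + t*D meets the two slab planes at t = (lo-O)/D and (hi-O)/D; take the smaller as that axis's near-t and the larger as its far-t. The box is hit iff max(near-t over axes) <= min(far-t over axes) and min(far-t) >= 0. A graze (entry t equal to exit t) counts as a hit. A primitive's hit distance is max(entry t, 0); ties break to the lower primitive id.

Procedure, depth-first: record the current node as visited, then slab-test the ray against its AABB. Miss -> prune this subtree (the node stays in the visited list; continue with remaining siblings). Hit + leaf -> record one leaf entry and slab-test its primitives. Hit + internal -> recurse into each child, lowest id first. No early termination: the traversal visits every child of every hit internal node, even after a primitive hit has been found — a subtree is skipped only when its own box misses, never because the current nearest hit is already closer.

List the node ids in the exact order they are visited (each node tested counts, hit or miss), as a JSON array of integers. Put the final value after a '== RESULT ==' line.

Trace the traversal:
N0 x:[3/2,23] y:[-4,39] z:[7,42] -> hit [7,23], descend [2, 5, 6, 8]
  N2 x:[3/2,23/2] y:[27,38] z:[18,42] -> miss, prune
  N5 x:[11/2,37/2] y:[5,22] z:[11,28] -> hit [11,37/2], descend [1, 7, 9]
    N1 x:[7,15] y:[5,13] z:[12,17] -> hit [12,13] leaf, test {P1(miss), P9(miss), P14(miss)}
    N7 x:[6,37/2] y:[17,22] z:[11,28] -> hit [17,37/2] leaf, test {P4(miss), P12(miss), P16(miss)}
    N9 x:[11/2,21/2] y:[8,15] z:[17,27] -> miss, prune
  N6 x:[4,23] y:[-4,6] z:[9,37] -> miss, prune
  N8 x:[17,22] y:[32,39] z:[7,41] -> miss, prune

8 AABB tests over nodes [0, 2, 5, 1, 7, 9, 6, 8]; 2 leaves entered; closest miss.

== RESULT ==
[0, 2, 5, 1, 7, 9, 6, 8]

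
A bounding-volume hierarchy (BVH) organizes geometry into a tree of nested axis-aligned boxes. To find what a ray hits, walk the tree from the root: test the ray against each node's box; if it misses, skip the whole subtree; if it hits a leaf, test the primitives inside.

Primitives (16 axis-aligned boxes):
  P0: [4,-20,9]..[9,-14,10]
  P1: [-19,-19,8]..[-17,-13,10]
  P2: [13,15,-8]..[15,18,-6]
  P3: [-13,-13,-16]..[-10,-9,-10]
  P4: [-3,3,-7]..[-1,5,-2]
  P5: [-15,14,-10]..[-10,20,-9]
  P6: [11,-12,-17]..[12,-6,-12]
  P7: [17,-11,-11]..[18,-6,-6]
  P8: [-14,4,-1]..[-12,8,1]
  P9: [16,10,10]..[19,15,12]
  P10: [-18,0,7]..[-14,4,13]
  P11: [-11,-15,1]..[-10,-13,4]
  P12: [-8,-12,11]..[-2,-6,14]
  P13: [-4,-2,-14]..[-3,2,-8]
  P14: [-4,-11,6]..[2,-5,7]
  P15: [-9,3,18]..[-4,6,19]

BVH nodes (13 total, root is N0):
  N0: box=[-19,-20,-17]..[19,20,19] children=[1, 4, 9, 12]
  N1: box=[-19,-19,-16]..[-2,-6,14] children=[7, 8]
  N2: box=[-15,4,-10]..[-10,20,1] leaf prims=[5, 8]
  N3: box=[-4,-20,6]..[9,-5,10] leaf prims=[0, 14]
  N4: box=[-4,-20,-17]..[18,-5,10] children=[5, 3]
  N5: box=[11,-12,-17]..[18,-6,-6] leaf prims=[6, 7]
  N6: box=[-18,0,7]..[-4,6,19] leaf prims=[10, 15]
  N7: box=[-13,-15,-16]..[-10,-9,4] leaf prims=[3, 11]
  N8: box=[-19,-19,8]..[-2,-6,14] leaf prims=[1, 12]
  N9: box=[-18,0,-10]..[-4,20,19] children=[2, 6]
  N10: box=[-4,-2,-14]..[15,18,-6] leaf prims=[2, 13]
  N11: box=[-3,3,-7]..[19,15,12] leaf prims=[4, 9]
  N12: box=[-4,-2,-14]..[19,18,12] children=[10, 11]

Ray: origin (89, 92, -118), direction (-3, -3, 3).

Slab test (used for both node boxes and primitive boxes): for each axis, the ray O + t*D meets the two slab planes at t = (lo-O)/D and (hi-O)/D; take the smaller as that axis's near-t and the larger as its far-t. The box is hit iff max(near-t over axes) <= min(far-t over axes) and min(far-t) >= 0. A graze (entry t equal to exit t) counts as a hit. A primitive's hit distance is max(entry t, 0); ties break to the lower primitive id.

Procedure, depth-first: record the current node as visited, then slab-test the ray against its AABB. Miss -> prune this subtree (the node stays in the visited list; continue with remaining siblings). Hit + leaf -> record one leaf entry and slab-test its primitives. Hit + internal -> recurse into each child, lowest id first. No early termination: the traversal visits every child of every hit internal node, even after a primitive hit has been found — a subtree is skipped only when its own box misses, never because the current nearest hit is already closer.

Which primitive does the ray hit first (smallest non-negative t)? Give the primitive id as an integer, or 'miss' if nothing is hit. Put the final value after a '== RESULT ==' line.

Traverse from the root:
N0 x:[70/3,36] y:[24,112/3] z:[101/3,137/3] -> hit [101/3,36], descend [1, 4, 9, 12]
  N1 x:[91/3,36] y:[98/3,37] z:[34,44] -> hit [34,36], descend [7, 8]
    N7 x:[33,34] y:[101/3,107/3] z:[34,122/3] -> hit [34,34] leaf, test {P3@t=34, P11(miss)}
    N8 x:[91/3,36] y:[98/3,37] z:[42,44] -> miss, prune
  N4 x:[71/3,31] y:[97/3,112/3] z:[101/3,128/3] -> miss, prune
  N9 x:[31,107/3] y:[24,92/3] z:[36,137/3] -> miss, prune
  N12 x:[70/3,31] y:[74/3,94/3] z:[104/3,130/3] -> miss, prune

order=[0, 1, 7, 8, 4, 9, 12]  |boxes|=7  |leaves|=1  hit=P3

== RESULT ==
3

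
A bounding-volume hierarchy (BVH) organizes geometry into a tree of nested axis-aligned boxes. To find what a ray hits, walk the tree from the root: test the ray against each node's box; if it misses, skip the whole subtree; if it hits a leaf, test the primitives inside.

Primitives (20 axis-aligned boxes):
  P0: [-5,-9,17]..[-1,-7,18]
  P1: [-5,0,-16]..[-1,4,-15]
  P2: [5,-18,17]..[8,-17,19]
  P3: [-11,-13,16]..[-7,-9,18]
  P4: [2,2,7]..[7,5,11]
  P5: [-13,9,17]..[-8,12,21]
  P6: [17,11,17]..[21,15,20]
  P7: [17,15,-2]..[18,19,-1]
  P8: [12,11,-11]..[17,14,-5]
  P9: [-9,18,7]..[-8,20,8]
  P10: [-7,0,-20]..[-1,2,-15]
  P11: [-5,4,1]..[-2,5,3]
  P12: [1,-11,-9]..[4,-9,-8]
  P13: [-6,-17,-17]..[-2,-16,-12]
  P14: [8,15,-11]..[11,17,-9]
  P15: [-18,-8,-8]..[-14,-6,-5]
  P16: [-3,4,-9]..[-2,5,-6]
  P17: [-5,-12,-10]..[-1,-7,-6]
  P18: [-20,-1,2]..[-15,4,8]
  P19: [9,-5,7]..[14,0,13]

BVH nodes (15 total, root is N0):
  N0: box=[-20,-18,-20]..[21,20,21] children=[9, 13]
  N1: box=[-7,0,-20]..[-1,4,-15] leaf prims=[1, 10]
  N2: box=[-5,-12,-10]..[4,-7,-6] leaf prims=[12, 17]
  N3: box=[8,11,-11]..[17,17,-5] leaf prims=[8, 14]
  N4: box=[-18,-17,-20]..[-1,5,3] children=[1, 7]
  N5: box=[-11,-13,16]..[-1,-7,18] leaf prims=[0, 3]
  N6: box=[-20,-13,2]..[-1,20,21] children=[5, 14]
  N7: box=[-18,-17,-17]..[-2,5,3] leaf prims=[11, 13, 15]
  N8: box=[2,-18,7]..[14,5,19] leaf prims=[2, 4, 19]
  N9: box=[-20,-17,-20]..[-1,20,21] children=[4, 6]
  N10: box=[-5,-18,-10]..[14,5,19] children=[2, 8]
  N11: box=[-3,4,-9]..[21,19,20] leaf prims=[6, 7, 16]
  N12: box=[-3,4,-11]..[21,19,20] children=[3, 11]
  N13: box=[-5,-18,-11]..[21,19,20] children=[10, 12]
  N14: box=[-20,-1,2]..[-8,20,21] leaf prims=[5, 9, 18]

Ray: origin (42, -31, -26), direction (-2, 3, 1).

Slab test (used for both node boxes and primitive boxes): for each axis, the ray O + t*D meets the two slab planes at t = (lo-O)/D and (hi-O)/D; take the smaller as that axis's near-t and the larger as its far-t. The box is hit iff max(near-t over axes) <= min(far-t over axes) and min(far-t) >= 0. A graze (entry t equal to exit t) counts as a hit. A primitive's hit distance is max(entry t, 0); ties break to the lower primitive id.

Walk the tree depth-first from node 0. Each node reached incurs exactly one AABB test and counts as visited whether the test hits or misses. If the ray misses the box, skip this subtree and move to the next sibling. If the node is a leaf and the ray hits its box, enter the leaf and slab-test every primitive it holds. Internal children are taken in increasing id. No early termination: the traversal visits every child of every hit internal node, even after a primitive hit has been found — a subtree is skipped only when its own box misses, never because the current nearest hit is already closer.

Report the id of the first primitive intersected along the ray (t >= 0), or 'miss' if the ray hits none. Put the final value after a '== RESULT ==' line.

Trace the traversal:
N0 x:[21/2,31] y:[13/3,17] z:[6,47] -> hit [21/2,17], descend [9, 13]
  N9 x:[43/2,31] y:[14/3,17] z:[6,47] -> miss, prune
  N13 x:[21/2,47/2] y:[13/3,50/3] z:[15,46] -> hit [15,50/3], descend [10, 12]
    N10 x:[14,47/2] y:[13/3,12] z:[16,45] -> miss, prune
    N12 x:[21/2,45/2] y:[35/3,50/3] z:[15,46] -> hit [15,50/3], descend [3, 11]
      N3 x:[25/2,17] y:[14,16] z:[15,21] -> hit [15,16] leaf, test {P8@t=15, P14@t=31/2}
      N11 x:[21/2,45/2] y:[35/3,50/3] z:[17,46] -> miss, prune

Summary -> nodes [0, 9, 13, 10, 12, 3, 11]; box-tests=7; leaf-entries=1; first=P8

== RESULT ==
8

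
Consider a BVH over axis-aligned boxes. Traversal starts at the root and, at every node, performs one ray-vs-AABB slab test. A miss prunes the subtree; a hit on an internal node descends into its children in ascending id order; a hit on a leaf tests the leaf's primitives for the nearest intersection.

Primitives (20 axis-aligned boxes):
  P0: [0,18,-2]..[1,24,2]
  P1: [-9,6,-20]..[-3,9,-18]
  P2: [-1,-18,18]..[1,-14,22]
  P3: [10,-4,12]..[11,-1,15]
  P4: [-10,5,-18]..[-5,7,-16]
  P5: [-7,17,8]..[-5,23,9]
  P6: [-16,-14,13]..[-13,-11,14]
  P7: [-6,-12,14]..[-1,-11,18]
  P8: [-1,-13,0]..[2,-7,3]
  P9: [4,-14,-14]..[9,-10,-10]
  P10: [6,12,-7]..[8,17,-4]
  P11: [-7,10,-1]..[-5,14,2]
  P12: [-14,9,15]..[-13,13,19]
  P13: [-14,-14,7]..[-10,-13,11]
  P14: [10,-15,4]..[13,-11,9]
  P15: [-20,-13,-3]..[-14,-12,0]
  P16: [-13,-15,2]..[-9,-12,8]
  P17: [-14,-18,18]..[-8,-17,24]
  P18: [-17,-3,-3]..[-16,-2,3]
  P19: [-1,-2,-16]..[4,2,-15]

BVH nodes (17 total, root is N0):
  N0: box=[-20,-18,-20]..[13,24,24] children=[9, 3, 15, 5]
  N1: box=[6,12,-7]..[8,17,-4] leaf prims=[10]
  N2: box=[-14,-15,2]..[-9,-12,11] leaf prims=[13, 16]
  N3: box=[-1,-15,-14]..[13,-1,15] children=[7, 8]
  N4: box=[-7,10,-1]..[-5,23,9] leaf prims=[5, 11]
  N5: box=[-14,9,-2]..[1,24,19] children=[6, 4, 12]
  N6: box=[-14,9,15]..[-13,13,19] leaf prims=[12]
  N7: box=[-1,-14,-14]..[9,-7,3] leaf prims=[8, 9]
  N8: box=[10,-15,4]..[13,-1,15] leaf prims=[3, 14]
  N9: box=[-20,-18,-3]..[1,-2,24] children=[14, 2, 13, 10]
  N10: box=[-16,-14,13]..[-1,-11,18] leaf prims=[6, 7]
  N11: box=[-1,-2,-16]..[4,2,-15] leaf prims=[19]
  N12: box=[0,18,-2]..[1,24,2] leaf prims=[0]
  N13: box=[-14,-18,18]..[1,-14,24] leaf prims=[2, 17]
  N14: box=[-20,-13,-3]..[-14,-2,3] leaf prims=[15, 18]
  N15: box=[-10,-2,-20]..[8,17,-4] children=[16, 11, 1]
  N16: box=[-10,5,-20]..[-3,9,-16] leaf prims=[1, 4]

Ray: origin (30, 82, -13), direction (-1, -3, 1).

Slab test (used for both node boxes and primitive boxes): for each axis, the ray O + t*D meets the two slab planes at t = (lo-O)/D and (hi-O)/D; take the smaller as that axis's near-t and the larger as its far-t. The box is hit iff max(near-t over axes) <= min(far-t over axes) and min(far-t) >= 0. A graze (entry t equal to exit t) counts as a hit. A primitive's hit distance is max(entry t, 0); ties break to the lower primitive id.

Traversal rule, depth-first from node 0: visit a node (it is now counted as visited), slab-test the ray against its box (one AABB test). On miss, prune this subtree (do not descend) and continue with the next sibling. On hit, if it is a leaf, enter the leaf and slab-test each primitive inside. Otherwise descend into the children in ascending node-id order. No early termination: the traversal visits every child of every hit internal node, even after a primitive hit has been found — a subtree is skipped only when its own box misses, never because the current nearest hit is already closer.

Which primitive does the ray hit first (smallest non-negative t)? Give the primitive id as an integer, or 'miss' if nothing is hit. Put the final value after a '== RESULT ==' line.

Trace the traversal:
N0 x:[17,50] y:[58/3,100/3] z:[-7,37] -> hit [58/3,100/3], descend [3, 5, 9, 15]
  N3 x:[17,31] y:[83/3,97/3] z:[-1,28] -> hit [83/3,28], descend [7, 8]
    N7 x:[21,31] y:[89/3,32] z:[-1,16] -> miss, prune
    N8 x:[17,20] y:[83/3,97/3] z:[17,28] -> miss, prune
  N5 x:[29,44] y:[58/3,73/3] z:[11,32] -> miss, prune
  N9 x:[29,50] y:[28,100/3] z:[10,37] -> hit [29,100/3], descend [2, 10, 13, 14]
    N2 x:[39,44] y:[94/3,97/3] z:[15,24] -> miss, prune
    N10 x:[31,46] y:[31,32] z:[26,31] -> hit [31,31] leaf, test {P6(miss), P7@t=31}
    N13 x:[29,44] y:[32,100/3] z:[31,37] -> hit [32,100/3] leaf, test {P2(miss), P17(miss)}
    N14 x:[44,50] y:[28,95/3] z:[10,16] -> miss, prune
  N15 x:[22,40] y:[65/3,28] z:[-7,9] -> miss, prune

11 AABB tests over nodes [0, 3, 7, 8, 5, 9, 2, 10, 13, 14, 15]; 2 leaves entered; closest P7.

== RESULT ==
7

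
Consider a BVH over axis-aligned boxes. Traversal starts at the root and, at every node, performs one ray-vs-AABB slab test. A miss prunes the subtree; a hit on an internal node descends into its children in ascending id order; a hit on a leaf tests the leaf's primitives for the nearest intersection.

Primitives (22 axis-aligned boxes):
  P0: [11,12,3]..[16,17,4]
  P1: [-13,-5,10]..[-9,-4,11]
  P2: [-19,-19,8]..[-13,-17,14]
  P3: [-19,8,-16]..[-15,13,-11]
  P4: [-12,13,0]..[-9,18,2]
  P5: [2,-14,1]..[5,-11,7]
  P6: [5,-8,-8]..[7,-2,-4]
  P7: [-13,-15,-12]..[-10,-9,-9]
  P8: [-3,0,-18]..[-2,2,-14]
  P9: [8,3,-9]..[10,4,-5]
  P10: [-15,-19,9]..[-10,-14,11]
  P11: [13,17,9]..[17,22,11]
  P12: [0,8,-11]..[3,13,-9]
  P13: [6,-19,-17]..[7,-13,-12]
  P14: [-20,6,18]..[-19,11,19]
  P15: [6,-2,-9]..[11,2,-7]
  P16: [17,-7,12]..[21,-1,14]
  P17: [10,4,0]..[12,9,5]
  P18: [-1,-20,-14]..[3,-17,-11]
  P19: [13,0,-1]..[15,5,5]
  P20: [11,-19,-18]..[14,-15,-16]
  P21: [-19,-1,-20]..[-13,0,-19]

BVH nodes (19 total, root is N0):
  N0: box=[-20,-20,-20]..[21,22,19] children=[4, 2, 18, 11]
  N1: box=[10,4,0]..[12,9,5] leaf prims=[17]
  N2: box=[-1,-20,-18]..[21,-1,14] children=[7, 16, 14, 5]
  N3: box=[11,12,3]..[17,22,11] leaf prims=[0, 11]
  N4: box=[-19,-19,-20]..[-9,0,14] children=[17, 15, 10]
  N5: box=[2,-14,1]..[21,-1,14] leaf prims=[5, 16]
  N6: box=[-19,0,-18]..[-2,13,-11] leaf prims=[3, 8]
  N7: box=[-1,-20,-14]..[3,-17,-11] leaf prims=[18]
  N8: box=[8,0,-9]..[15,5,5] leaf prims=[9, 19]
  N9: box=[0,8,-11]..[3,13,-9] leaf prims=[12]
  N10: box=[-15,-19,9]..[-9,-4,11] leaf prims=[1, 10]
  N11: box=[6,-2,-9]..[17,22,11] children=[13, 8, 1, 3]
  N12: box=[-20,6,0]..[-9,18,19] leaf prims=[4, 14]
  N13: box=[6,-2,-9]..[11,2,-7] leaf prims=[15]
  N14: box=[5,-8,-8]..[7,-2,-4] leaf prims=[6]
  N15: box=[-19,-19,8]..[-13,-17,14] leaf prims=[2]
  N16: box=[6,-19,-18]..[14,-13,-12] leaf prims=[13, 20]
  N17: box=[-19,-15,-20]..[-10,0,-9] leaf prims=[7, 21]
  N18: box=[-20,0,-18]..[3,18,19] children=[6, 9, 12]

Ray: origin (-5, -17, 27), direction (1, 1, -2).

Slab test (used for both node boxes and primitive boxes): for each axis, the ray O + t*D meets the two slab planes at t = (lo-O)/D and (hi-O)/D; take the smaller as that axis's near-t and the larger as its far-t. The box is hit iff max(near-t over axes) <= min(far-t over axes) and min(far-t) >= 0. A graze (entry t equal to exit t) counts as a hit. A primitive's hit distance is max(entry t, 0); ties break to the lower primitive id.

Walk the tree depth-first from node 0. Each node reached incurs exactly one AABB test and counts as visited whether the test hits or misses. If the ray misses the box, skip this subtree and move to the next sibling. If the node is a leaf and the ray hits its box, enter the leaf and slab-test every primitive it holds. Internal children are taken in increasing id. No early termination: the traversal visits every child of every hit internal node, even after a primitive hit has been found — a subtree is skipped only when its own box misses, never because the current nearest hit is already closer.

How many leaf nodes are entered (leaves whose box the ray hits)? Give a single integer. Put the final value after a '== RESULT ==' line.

Traverse from the root:
N0 x:[-15,26] y:[-3,39] z:[4,47/2] -> hit [4,47/2], descend [2, 4, 11, 18]
  N2 x:[4,26] y:[-3,16] z:[13/2,45/2] -> hit [13/2,16], descend [5, 7, 14, 16]
    N5 x:[7,26] y:[3,16] z:[13/2,13] -> hit [7,13] leaf, test {P5(miss), P16(miss)}
    N7 x:[4,8] y:[-3,0] z:[19,41/2] -> miss, prune
    N14 x:[10,12] y:[9,15] z:[31/2,35/2] -> miss, prune
    N16 x:[11,19] y:[-2,4] z:[39/2,45/2] -> miss, prune
  N4 x:[-14,-4] y:[-2,17] z:[13/2,47/2] -> miss, prune
  N11 x:[11,22] y:[15,39] z:[8,18] -> hit [15,18], descend [1, 3, 8, 13]
    N1 x:[15,17] y:[21,26] z:[11,27/2] -> miss, prune
    N3 x:[16,22] y:[29,39] z:[8,12] -> miss, prune
    N8 x:[13,20] y:[17,22] z:[11,18] -> hit [17,18] leaf, test {P9(miss), P19(miss)}
    N13 x:[11,16] y:[15,19] z:[17,18] -> miss, prune
  N18 x:[-15,8] y:[17,35] z:[4,45/2] -> miss, prune

order=[0, 2, 5, 7, 14, 16, 4, 11, 1, 3, 8, 13, 18]  |boxes|=13  |leaves|=2  hit=miss

== RESULT ==
2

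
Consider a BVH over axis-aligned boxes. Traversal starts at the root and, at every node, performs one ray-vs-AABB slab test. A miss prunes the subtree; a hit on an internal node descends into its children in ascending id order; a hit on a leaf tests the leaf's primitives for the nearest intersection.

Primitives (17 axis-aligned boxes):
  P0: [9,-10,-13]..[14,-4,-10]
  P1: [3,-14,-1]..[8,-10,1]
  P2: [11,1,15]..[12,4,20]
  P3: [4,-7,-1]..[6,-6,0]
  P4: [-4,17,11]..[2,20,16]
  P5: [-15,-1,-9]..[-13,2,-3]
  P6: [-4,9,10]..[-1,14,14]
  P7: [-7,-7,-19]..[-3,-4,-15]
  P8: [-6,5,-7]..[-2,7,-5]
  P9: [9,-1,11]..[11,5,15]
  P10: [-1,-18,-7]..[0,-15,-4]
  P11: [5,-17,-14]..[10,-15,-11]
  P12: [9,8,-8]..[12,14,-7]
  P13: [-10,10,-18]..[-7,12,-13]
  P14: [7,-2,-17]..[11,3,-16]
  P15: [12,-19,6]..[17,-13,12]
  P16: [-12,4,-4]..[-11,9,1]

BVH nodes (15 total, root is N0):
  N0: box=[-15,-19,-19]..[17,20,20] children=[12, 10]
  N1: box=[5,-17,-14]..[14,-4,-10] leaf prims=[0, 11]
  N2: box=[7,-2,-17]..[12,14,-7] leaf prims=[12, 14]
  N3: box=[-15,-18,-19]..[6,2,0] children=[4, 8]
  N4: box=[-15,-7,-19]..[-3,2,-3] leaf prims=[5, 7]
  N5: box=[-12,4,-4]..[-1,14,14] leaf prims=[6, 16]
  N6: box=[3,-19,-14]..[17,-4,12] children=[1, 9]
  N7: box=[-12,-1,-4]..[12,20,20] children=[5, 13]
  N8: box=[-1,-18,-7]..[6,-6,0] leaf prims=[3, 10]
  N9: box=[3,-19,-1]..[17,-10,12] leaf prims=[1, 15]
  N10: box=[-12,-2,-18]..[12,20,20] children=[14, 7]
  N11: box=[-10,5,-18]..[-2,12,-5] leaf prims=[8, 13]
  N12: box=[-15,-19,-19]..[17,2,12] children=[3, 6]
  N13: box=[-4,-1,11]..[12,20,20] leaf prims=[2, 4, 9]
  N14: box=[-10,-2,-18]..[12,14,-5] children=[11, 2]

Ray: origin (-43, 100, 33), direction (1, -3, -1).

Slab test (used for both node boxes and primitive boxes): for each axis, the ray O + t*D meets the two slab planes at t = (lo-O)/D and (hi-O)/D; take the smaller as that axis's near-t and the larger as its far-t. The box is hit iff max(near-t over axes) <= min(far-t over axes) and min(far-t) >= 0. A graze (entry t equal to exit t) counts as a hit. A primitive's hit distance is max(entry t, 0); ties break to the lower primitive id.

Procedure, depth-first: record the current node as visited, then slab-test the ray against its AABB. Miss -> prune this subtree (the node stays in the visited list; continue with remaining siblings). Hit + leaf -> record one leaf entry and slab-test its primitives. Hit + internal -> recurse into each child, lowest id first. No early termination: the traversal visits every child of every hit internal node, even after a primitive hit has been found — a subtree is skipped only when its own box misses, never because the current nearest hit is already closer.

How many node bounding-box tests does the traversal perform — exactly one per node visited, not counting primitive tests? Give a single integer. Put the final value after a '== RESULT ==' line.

Trace the traversal:
N0 x:[28,60] y:[80/3,119/3] z:[13,52] -> hit [28,119/3], descend [10, 12]
  N10 x:[31,55] y:[80/3,34] z:[13,51] -> hit [31,34], descend [7, 14]
    N7 x:[31,55] y:[80/3,101/3] z:[13,37] -> hit [31,101/3], descend [5, 13]
      N5 x:[31,42] y:[86/3,32] z:[19,37] -> hit [31,32] leaf, test {P6(miss), P16@t=32}
      N13 x:[39,55] y:[80/3,101/3] z:[13,22] -> miss, prune
    N14 x:[33,55] y:[86/3,34] z:[38,51] -> miss, prune
  N12 x:[28,60] y:[98/3,119/3] z:[21,52] -> hit [98/3,119/3], descend [3, 6]
    N3 x:[28,49] y:[98/3,118/3] z:[33,52] -> hit [33,118/3], descend [4, 8]
      N4 x:[28,40] y:[98/3,107/3] z:[36,52] -> miss, prune
      N8 x:[42,49] y:[106/3,118/3] z:[33,40] -> miss, prune
    N6 x:[46,60] y:[104/3,119/3] z:[21,47] -> miss, prune

order=[0, 10, 7, 5, 13, 14, 12, 3, 4, 8, 6]  |boxes|=11  |leaves|=1  hit=P16

== RESULT ==
11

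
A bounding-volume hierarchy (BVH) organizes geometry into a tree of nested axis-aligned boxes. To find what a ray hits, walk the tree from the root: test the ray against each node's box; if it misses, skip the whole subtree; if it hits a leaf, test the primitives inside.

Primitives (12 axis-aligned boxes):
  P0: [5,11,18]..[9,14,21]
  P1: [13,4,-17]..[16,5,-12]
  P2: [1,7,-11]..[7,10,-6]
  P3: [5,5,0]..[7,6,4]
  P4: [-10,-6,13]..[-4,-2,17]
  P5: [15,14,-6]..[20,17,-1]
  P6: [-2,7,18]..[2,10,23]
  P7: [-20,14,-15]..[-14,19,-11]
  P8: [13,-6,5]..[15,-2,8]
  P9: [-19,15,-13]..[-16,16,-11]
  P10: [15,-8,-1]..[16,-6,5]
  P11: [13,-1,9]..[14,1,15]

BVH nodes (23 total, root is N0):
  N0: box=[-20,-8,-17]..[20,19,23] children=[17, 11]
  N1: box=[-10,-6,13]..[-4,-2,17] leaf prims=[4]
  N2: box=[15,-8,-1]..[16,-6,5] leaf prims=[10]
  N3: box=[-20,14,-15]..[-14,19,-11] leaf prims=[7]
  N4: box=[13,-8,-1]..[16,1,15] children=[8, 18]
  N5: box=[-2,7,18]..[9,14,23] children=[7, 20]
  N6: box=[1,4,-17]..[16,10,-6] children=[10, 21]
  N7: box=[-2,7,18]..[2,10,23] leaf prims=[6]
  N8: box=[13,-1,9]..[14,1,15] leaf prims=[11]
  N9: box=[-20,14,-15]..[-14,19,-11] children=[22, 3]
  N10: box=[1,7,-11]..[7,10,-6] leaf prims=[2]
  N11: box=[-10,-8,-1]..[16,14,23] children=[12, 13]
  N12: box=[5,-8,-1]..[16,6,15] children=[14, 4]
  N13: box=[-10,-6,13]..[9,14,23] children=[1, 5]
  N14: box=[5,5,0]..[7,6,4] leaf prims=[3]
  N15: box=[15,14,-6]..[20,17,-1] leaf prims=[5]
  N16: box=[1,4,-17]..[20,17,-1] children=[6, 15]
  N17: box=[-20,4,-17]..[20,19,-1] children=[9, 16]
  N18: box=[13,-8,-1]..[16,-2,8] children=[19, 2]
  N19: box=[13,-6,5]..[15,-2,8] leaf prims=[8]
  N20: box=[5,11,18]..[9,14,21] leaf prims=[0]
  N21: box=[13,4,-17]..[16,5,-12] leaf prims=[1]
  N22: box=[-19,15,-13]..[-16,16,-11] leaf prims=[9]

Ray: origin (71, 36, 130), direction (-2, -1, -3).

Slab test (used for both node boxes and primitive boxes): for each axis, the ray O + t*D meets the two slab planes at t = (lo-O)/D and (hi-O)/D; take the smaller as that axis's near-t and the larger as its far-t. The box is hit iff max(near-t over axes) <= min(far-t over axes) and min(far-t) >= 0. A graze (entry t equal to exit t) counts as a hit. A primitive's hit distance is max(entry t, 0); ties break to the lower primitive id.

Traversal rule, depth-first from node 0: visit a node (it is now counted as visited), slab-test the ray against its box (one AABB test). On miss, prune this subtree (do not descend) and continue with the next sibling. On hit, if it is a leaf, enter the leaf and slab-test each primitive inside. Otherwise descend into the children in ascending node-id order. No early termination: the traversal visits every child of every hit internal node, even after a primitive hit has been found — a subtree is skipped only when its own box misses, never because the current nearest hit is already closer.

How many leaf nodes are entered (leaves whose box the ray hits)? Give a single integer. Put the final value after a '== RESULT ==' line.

Trace the traversal:
N0 x:[51/2,91/2] y:[17,44] z:[107/3,49] -> hit [107/3,44], descend [11, 17]
  N11 x:[55/2,81/2] y:[22,44] z:[107/3,131/3] -> hit [107/3,81/2], descend [12, 13]
    N12 x:[55/2,33] y:[30,44] z:[115/3,131/3] -> miss, prune
    N13 x:[31,81/2] y:[22,42] z:[107/3,39] -> hit [107/3,39], descend [1, 5]
      N1 x:[75/2,81/2] y:[38,42] z:[113/3,39] -> hit [38,39] leaf, test {P4@t=38}
      N5 x:[31,73/2] y:[22,29] z:[107/3,112/3] -> miss, prune
  N17 x:[51/2,91/2] y:[17,32] z:[131/3,49] -> miss, prune

Visited [0, 11, 12, 13, 1, 5, 17]. Tests: 7 box, 1 leaf. Nearest: P4.

== RESULT ==
1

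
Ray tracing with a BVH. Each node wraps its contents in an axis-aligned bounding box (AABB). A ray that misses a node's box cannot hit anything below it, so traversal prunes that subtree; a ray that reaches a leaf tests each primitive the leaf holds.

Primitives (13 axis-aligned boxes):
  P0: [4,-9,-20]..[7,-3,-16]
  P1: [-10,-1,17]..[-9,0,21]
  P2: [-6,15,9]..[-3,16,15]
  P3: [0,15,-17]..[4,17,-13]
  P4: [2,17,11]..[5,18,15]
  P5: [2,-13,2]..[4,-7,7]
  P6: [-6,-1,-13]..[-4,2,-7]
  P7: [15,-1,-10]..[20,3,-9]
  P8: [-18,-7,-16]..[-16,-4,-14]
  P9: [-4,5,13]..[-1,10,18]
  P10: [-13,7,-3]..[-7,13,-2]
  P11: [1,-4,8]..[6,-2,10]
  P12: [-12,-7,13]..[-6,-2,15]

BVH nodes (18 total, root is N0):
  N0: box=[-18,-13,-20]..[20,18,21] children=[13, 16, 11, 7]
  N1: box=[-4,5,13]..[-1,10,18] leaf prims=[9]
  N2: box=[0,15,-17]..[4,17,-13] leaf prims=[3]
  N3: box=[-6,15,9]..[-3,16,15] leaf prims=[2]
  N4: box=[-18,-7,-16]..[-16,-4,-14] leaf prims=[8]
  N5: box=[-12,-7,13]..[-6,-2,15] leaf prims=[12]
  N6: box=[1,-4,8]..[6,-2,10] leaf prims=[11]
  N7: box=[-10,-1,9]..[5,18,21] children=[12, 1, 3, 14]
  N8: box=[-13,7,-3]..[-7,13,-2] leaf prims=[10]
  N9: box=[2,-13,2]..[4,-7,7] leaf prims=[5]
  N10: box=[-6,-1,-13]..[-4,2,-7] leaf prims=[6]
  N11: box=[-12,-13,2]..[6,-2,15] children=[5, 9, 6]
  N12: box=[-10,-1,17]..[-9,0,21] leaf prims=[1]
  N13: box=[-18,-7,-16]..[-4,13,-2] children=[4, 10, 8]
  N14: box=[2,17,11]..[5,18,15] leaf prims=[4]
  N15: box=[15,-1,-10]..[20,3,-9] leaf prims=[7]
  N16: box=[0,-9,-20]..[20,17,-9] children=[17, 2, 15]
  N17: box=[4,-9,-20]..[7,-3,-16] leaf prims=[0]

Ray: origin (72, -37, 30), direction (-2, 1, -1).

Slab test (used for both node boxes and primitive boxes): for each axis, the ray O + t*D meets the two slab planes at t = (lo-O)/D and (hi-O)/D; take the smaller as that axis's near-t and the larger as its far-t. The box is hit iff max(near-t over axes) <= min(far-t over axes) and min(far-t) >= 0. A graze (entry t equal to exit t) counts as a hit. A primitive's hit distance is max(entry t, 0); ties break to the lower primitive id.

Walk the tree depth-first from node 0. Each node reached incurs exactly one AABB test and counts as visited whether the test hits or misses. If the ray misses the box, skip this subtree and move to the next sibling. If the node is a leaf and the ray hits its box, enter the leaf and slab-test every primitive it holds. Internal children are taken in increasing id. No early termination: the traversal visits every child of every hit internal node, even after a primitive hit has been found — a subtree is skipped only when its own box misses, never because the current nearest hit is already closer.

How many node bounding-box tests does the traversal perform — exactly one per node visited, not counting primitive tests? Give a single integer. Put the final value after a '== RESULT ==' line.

Trace the traversal:
N0 x:[26,45] y:[24,55] z:[9,50] -> hit [26,45], descend [7, 11, 13, 16]
  N7 x:[67/2,41] y:[36,55] z:[9,21] -> miss, prune
  N11 x:[33,42] y:[24,35] z:[15,28] -> miss, prune
  N13 x:[38,45] y:[30,50] z:[32,46] -> hit [38,45], descend [4, 8, 10]
    N4 x:[44,45] y:[30,33] z:[44,46] -> miss, prune
    N8 x:[79/2,85/2] y:[44,50] z:[32,33] -> miss, prune
    N10 x:[38,39] y:[36,39] z:[37,43] -> hit [38,39] leaf, test {P6@t=38}
  N16 x:[26,36] y:[28,54] z:[39,50] -> miss, prune

order=[0, 7, 11, 13, 4, 8, 10, 16]  |boxes|=8  |leaves|=1  hit=P6

== RESULT ==
8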